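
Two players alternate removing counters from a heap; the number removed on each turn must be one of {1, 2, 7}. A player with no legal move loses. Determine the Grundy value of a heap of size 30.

n :  0  1  2  3  4  5  6  7  8  9 10 11 12 13 14 15 16 17 18 19 20 21 22 23 24 25 26 27 28 29 30
G :  0  1  2  0  1  2  0  1  2  0  1  2  0  1  2  0  1  2  0  1  2  0  1  2  0  1  2  0  1  2  0

0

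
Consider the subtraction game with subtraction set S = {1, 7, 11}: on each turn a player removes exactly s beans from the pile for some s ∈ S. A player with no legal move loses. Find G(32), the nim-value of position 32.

G(0) = 0
G(1) = mex{0} = 1
G(2) = mex{1} = 0
G(3) = mex{0} = 1
G(4) = mex{1} = 0
G(5) = mex{0} = 1
G(6) = mex{1} = 0
G(7) = mex{0,0} = 1
G(8) = mex{1,1} = 0
G(9) = mex{0,0} = 1
G(10) = mex{1,1} = 0
G(11) = mex{0,0,0} = 1
G(12) = mex{1,1,1} = 0
G(13) = mex{0,0,0} = 1
G(14) = mex{1,1,1} = 0
G(15) = mex{0,0,0} = 1
G(16) = mex{1,1,1} = 0
G(17) = mex{0,0,0} = 1
G(18) = mex{1,1,1} = 0
G(19) = mex{0,0,0} = 1
G(20) = mex{1,1,1} = 0
G(21) = mex{0,0,0} = 1
G(22) = mex{1,1,1} = 0
G(23) = mex{0,0,0} = 1
G(24) = mex{1,1,1} = 0
G(25) = mex{0,0,0} = 1
G(26) = mex{1,1,1} = 0
G(27) = mex{0,0,0} = 1
G(28) = mex{1,1,1} = 0
G(29) = mex{0,0,0} = 1
G(30) = mex{1,1,1} = 0
G(31) = mex{0,0,0} = 1
G(32) = mex{1,1,1} = 0

0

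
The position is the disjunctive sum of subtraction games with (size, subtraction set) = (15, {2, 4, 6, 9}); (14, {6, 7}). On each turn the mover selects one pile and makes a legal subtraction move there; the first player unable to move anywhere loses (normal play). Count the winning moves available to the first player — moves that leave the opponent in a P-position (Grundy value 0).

Pile A, S = {2, 4, 6, 9}:
n :  0  1  2  3  4  5  6  7  8  9 10 11 12 13 14 15
G :  0  0  1  1  2  2  3  3  0  4  1  0  2  1  3  2
G_A(15) = 2.
Pile B, S = {6, 7}:
n :  0  1  2  3  4  5  6  7  8  9 10 11 12 13 14
G :  0  0  0  0  0  0  1  1  1  1  1  1  2  0  0
G_B(14) = 0.
Combined Grundy value = 2 ⊕ 0 = 2.
A winning move leaves total XOR = 0, i.e. changes one component's Grundy value g to g ⊕ X where X is the current total.
Pile A: need g' = 2⊕2 = 0. Options: 15−2→G=1, 15−4→G=0, 15−6→G=4, 15−9→G=3. Hits: 1.
Pile B: need g' = 0⊕2 = 2. Options: 14−6→G=1, 14−7→G=1. Hits: 0.

1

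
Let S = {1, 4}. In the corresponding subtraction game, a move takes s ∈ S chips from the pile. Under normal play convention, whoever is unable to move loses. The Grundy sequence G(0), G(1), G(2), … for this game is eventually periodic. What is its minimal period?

5

G(0) = 0
G(1) = mex{0} = 1
G(2) = mex{1} = 0
G(3) = mex{0} = 1
G(4) = mex{1,0} = 2
G(5) = mex{2,1} = 0
G(6) = mex{0,0} = 1
G(7) = mex{1,1} = 0
G(8) = mex{0,2} = 1
G(9) = mex{1,0} = 2
G(10) = mex{2,1} = 0
G(11) = mex{0,0} = 1
G(12) = mex{1,1} = 0
G(13) = mex{0,2} = 1
G(14) = mex{1,0} = 2
G(n+5) = G(n) holds for n = 0,…,3 (a full window of length max(S) = 4), so the sequence is purely periodic with period 5.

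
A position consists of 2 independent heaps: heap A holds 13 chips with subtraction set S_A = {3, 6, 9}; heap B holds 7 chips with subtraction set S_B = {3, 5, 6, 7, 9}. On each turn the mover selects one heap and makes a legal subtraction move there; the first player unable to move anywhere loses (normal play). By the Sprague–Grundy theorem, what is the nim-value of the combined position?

2

Heap A, S = {3, 6, 9}:
G(0) = 0
G(1) = mex{} = 0
G(2) = mex{} = 0
G(3) = mex{0} = 1
G(4) = mex{0} = 1
G(5) = mex{0} = 1
G(6) = mex{1,0} = 2
G(7) = mex{1,0} = 2
G(8) = mex{1,0} = 2
G(9) = mex{2,1,0} = 3
G(10) = mex{2,1,0} = 3
G(11) = mex{2,1,0} = 3
G(12) = mex{3,2,1} = 0
G(13) = mex{3,2,1} = 0
G_A(13) = 0.
Heap B, S = {3, 5, 6, 7, 9}:
G(0) = 0
G(1) = mex{} = 0
G(2) = mex{} = 0
G(3) = mex{0} = 1
G(4) = mex{0} = 1
G(5) = mex{0,0} = 1
G(6) = mex{1,0,0} = 2
G(7) = mex{1,0,0,0} = 2
G_B(7) = 2.
Combined Grundy value = 0 ⊕ 2 = 2.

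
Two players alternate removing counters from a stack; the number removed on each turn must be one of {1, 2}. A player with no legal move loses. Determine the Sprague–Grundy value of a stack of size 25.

1

G(0) = 0
G(1) = mex{0} = 1
G(2) = mex{1,0} = 2
G(3) = mex{2,1} = 0
G(4) = mex{0,2} = 1
G(5) = mex{1,0} = 2
G(6) = mex{2,1} = 0
G(7) = mex{0,2} = 1
G(8) = mex{1,0} = 2
G(9) = mex{2,1} = 0
G(10) = mex{0,2} = 1
G(11) = mex{1,0} = 2
G(12) = mex{2,1} = 0
G(13) = mex{0,2} = 1
G(14) = mex{1,0} = 2
G(15) = mex{2,1} = 0
G(16) = mex{0,2} = 1
G(17) = mex{1,0} = 2
G(18) = mex{2,1} = 0
G(19) = mex{0,2} = 1
G(20) = mex{1,0} = 2
G(21) = mex{2,1} = 0
G(22) = mex{0,2} = 1
G(23) = mex{1,0} = 2
G(24) = mex{2,1} = 0
G(25) = mex{0,2} = 1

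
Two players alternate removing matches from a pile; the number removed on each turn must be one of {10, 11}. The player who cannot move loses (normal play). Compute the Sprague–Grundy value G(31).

1

n :  0  1  2  3  4  5  6  7  8  9 10 11 12 13 14 15 16 17 18 19 20 21 22 23 24 25 26 27 28 29 30 31
G :  0  0  0  0  0  0  0  0  0  0  1  1  1  1  1  1  1  1  1  1  2  0  0  0  0  0  0  0  0  0  0  1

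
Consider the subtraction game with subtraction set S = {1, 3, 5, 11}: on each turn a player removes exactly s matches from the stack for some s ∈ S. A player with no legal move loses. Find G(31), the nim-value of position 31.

1

G(0) = 0
G(1) = mex{0} = 1
G(2) = mex{1} = 0
G(3) = mex{0,0} = 1
G(4) = mex{1,1} = 0
G(5) = mex{0,0,0} = 1
G(6) = mex{1,1,1} = 0
G(7) = mex{0,0,0} = 1
G(8) = mex{1,1,1} = 0
G(9) = mex{0,0,0} = 1
G(10) = mex{1,1,1} = 0
G(11) = mex{0,0,0,0} = 1
G(12) = mex{1,1,1,1} = 0
G(13) = mex{0,0,0,0} = 1
G(14) = mex{1,1,1,1} = 0
G(15) = mex{0,0,0,0} = 1
G(16) = mex{1,1,1,1} = 0
G(17) = mex{0,0,0,0} = 1
G(18) = mex{1,1,1,1} = 0
G(19) = mex{0,0,0,0} = 1
G(20) = mex{1,1,1,1} = 0
G(21) = mex{0,0,0,0} = 1
G(22) = mex{1,1,1,1} = 0
G(23) = mex{0,0,0,0} = 1
G(24) = mex{1,1,1,1} = 0
G(25) = mex{0,0,0,0} = 1
G(26) = mex{1,1,1,1} = 0
G(27) = mex{0,0,0,0} = 1
G(28) = mex{1,1,1,1} = 0
G(29) = mex{0,0,0,0} = 1
G(30) = mex{1,1,1,1} = 0
G(31) = mex{0,0,0,0} = 1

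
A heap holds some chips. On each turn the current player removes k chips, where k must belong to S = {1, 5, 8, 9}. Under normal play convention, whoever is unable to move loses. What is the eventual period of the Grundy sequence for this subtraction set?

16

n :  0  1  2  3  4  5  6  7  8  9 10 11 12 13 14 15 16 17 18 19 20 21 22 23 24 25 26 27 28 29 30 31 32 33
G :  0  1  0  1  0  1  0  1  2  3  2  3  2  3  2  3  0  1  0  1  0  1  0  1  2  3  2  3  2  3  2  3  0  1
G(n+16) = G(n) holds for n = 0,…,8 (a full window of length max(S) = 9), so the sequence is purely periodic with period 16.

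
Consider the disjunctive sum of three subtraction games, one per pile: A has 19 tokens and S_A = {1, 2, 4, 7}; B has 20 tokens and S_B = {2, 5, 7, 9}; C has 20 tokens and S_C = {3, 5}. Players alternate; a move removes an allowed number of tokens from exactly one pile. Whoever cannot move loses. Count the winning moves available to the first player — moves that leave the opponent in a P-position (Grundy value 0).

Pile A, S = {1, 2, 4, 7}:
G(0) = 0
G(1) = mex{0} = 1
G(2) = mex{1,0} = 2
G(3) = mex{2,1} = 0
G(4) = mex{0,2,0} = 1
G(5) = mex{1,0,1} = 2
G(6) = mex{2,1,2} = 0
G(7) = mex{0,2,0,0} = 1
G(8) = mex{1,0,1,1} = 2
G(9) = mex{2,1,2,2} = 0
G(10) = mex{0,2,0,0} = 1
G(11) = mex{1,0,1,1} = 2
G(12) = mex{2,1,2,2} = 0
G(13) = mex{0,2,0,0} = 1
G(14) = mex{1,0,1,1} = 2
G(15) = mex{2,1,2,2} = 0
G(16) = mex{0,2,0,0} = 1
G(17) = mex{1,0,1,1} = 2
G(18) = mex{2,1,2,2} = 0
G(19) = mex{0,2,0,0} = 1
G_A(19) = 1.
Pile B, S = {2, 5, 7, 9}:
G(0) = 0
G(1) = mex{} = 0
G(2) = mex{0} = 1
G(3) = mex{0} = 1
G(4) = mex{1} = 0
G(5) = mex{1,0} = 2
G(6) = mex{0,0} = 1
G(7) = mex{2,1,0} = 3
G(8) = mex{1,1,0} = 2
G(9) = mex{3,0,1,0} = 2
G(10) = mex{2,2,1,0} = 3
G(11) = mex{2,1,0,1} = 3
G(12) = mex{3,3,2,1} = 0
G(13) = mex{3,2,1,0} = 4
G(14) = mex{0,2,3,2} = 1
G(15) = mex{4,3,2,1} = 0
G(16) = mex{1,3,2,3} = 0
G(17) = mex{0,0,3,2} = 1
G(18) = mex{0,4,3,2} = 1
G(19) = mex{1,1,0,3} = 2
G(20) = mex{1,0,4,3} = 2
G_B(20) = 2.
Pile C, S = {3, 5}:
G(0) = 0
G(1) = mex{} = 0
G(2) = mex{} = 0
G(3) = mex{0} = 1
G(4) = mex{0} = 1
G(5) = mex{0,0} = 1
G(6) = mex{1,0} = 2
G(7) = mex{1,0} = 2
G(8) = mex{1,1} = 0
G(9) = mex{2,1} = 0
G(10) = mex{2,1} = 0
G(11) = mex{0,2} = 1
G(12) = mex{0,2} = 1
G(13) = mex{0,0} = 1
G(14) = mex{1,0} = 2
G(15) = mex{1,0} = 2
G(16) = mex{1,1} = 0
G(17) = mex{2,1} = 0
G(18) = mex{2,1} = 0
G(19) = mex{0,2} = 1
G(20) = mex{0,2} = 1
G_C(20) = 1.
Combined Grundy value = 1 ⊕ 2 ⊕ 1 = 2.
A winning move leaves total XOR = 0, i.e. changes one component's Grundy value g to g ⊕ X where X is the current total.
Pile A: need g' = 1⊕2 = 3. Options: 19−1→G=0, 19−2→G=2, 19−4→G=0, 19−7→G=0. Hits: 0.
Pile B: need g' = 2⊕2 = 0. Options: 20−2→G=1, 20−5→G=0, 20−7→G=4, 20−9→G=3. Hits: 1.
Pile C: need g' = 1⊕2 = 3. Options: 20−3→G=0, 20−5→G=2. Hits: 0.

1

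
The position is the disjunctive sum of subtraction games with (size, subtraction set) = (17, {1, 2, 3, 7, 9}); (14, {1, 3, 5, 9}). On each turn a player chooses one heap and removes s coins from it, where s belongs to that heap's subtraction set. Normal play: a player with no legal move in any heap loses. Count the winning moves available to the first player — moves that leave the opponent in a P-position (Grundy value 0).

6

Heap A, S = {1, 2, 3, 7, 9}:
G(0) = 0
G(1) = mex{0} = 1
G(2) = mex{1,0} = 2
G(3) = mex{2,1,0} = 3
G(4) = mex{3,2,1} = 0
G(5) = mex{0,3,2} = 1
G(6) = mex{1,0,3} = 2
G(7) = mex{2,1,0,0} = 3
G(8) = mex{3,2,1,1} = 0
G(9) = mex{0,3,2,2,0} = 1
G(10) = mex{1,0,3,3,1} = 2
G(11) = mex{2,1,0,0,2} = 3
G(12) = mex{3,2,1,1,3} = 0
G(13) = mex{0,3,2,2,0} = 1
G(14) = mex{1,0,3,3,1} = 2
G(15) = mex{2,1,0,0,2} = 3
G(16) = mex{3,2,1,1,3} = 0
G(17) = mex{0,3,2,2,0} = 1
G_A(17) = 1.
Heap B, S = {1, 3, 5, 9}:
G(0) = 0
G(1) = mex{0} = 1
G(2) = mex{1} = 0
G(3) = mex{0,0} = 1
G(4) = mex{1,1} = 0
G(5) = mex{0,0,0} = 1
G(6) = mex{1,1,1} = 0
G(7) = mex{0,0,0} = 1
G(8) = mex{1,1,1} = 0
G(9) = mex{0,0,0,0} = 1
G(10) = mex{1,1,1,1} = 0
G(11) = mex{0,0,0,0} = 1
G(12) = mex{1,1,1,1} = 0
G(13) = mex{0,0,0,0} = 1
G(14) = mex{1,1,1,1} = 0
G_B(14) = 0.
Combined Grundy value = 1 ⊕ 0 = 1.
A winning move leaves total XOR = 0, i.e. changes one component's Grundy value g to g ⊕ X where X is the current total.
Heap A: need g' = 1⊕1 = 0. Options: 17−1→G=0, 17−2→G=3, 17−3→G=2, 17−7→G=2, 17−9→G=0. Hits: 2.
Heap B: need g' = 0⊕1 = 1. Options: 14−1→G=1, 14−3→G=1, 14−5→G=1, 14−9→G=1. Hits: 4.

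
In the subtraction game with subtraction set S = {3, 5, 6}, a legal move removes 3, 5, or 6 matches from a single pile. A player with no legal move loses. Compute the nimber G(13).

1

n :  0  1  2  3  4  5  6  7  8  9 10 11 12 13
G :  0  0  0  1  1  1  2  2  2  0  0  0  1  1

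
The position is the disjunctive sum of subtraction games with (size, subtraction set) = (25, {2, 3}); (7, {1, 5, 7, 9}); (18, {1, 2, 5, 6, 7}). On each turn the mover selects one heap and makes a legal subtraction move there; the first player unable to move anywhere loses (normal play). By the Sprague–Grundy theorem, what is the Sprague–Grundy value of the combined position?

5

Heap A, S = {2, 3}:
n :  0  1  2  3  4  5  6  7  8  9 10 11 12 13 14 15 16 17 18 19 20 21 22 23 24 25
G :  0  0  1  1  2  0  0  1  1  2  0  0  1  1  2  0  0  1  1  2  0  0  1  1  2  0
G_A(25) = 0.
Heap B, S = {1, 5, 7, 9}:
n : 0 1 2 3 4 5 6 7
G : 0 1 0 1 0 1 0 1
G_B(7) = 1.
Heap C, S = {1, 2, 5, 6, 7}:
n :  0  1  2  3  4  5  6  7  8  9 10 11 12 13 14 15 16 17 18
G :  0  1  2  0  1  2  3  4  5  3  4  0  1  2  0  1  2  3  4
G_C(18) = 4.
Combined Grundy value = 0 ⊕ 1 ⊕ 4 = 5.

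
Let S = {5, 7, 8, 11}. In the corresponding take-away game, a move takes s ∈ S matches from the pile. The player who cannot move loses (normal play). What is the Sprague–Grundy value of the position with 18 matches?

n :  0  1  2  3  4  5  6  7  8  9 10 11 12 13 14 15 16 17 18
G :  0  0  0  0  0  1  1  1  1  1  2  2  2  2  2  3  0  0  0

0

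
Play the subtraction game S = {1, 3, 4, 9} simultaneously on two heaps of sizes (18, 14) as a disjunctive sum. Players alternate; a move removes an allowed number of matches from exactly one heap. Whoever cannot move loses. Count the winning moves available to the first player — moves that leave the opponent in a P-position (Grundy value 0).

2

All heaps use S = {1, 3, 4, 9}:
n :  0  1  2  3  4  5  6  7  8  9 10 11 12 13 14 15 16 17 18
G :  0  1  0  1  2  3  2  0  1  4  3  2  0  1  0  1  2  3  2
Heap A: G(18) = 2.
Heap B: G(14) = 0.
Combined Grundy value = 2 ⊕ 0 = 2.
A winning move leaves total XOR = 0, i.e. changes one component's Grundy value g to g ⊕ X where X is the current total.
Heap A: need g' = 2⊕2 = 0. Options: 18−1→G=3, 18−3→G=1, 18−4→G=0, 18−9→G=4. Hits: 1.
Heap B: need g' = 0⊕2 = 2. Options: 14−1→G=1, 14−3→G=2, 14−4→G=3, 14−9→G=3. Hits: 1.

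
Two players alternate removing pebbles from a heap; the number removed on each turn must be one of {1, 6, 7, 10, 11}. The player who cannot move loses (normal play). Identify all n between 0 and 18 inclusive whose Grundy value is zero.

G(0) = 0
G(1) = mex{0} = 1
G(2) = mex{1} = 0
G(3) = mex{0} = 1
G(4) = mex{1} = 0
G(5) = mex{0} = 1
G(6) = mex{1,0} = 2
G(7) = mex{2,1,0} = 3
G(8) = mex{3,0,1} = 2
G(9) = mex{2,1,0} = 3
G(10) = mex{3,0,1,0} = 2
G(11) = mex{2,1,0,1,0} = 3
G(12) = mex{3,2,1,0,1} = 4
G(13) = mex{4,3,2,1,0} = 5
G(14) = mex{5,2,3,0,1} = 4
G(15) = mex{4,3,2,1,0} = 5
G(16) = mex{5,2,3,2,1} = 0
G(17) = mex{0,3,2,3,2} = 1
G(18) = mex{1,4,3,2,3} = 0
P-positions are exactly the n with G(n) = 0.

0, 2, 4, 16, 18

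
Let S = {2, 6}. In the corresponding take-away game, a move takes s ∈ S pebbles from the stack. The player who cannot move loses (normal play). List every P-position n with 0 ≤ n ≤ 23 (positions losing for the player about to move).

0, 1, 4, 5, 8, 9, 12, 13, 16, 17, 20, 21

n :  0  1  2  3  4  5  6  7  8  9 10 11 12 13 14 15 16 17 18 19 20 21 22 23
G :  0  0  1  1  0  0  1  1  0  0  1  1  0  0  1  1  0  0  1  1  0  0  1  1
P-positions are exactly the n with G(n) = 0.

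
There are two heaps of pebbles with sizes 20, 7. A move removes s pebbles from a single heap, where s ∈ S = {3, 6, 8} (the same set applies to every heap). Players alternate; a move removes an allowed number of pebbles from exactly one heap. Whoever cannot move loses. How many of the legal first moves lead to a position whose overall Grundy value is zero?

All heaps use S = {3, 6, 8}:
G(0) = 0
G(1) = mex{} = 0
G(2) = mex{} = 0
G(3) = mex{0} = 1
G(4) = mex{0} = 1
G(5) = mex{0} = 1
G(6) = mex{1,0} = 2
G(7) = mex{1,0} = 2
G(8) = mex{1,0,0} = 2
G(9) = mex{2,1,0} = 3
G(10) = mex{2,1,0} = 3
G(11) = mex{2,1,1} = 0
G(12) = mex{3,2,1} = 0
G(13) = mex{3,2,1} = 0
G(14) = mex{0,2,2} = 1
G(15) = mex{0,3,2} = 1
G(16) = mex{0,3,2} = 1
G(17) = mex{1,0,3} = 2
G(18) = mex{1,0,3} = 2
G(19) = mex{1,0,0} = 2
G(20) = mex{2,1,0} = 3
Heap A: G(20) = 3.
Heap B: G(7) = 2.
Combined Grundy value = 3 ⊕ 2 = 1.
A winning move leaves total XOR = 0, i.e. changes one component's Grundy value g to g ⊕ X where X is the current total.
Heap A: need g' = 3⊕1 = 2. Options: 20−3→G=2, 20−6→G=1, 20−8→G=0. Hits: 1.
Heap B: need g' = 2⊕1 = 3. Options: 7−3→G=1, 7−6→G=0. Hits: 0.

1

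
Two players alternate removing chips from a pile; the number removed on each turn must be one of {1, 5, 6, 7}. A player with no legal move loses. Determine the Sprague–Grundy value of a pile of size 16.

n :  0  1  2  3  4  5  6  7  8  9 10 11 12 13 14 15 16
G :  0  1  0  1  0  1  2  3  2  3  2  3  0  1  0  1  0

0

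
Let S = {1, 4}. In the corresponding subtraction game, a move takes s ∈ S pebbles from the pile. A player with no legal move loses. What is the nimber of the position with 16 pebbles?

n :  0  1  2  3  4  5  6  7  8  9 10 11 12 13 14 15 16
G :  0  1  0  1  2  0  1  0  1  2  0  1  0  1  2  0  1

1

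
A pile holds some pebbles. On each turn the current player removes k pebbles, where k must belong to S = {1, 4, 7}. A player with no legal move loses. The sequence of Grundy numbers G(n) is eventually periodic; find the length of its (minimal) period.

G(0) = 0
G(1) = mex{0} = 1
G(2) = mex{1} = 0
G(3) = mex{0} = 1
G(4) = mex{1,0} = 2
G(5) = mex{2,1} = 0
G(6) = mex{0,0} = 1
G(7) = mex{1,1,0} = 2
G(8) = mex{2,2,1} = 0
G(9) = mex{0,0,0} = 1
G(10) = mex{1,1,1} = 0
G(11) = mex{0,2,2} = 1
G(12) = mex{1,0,0} = 2
G(13) = mex{2,1,1} = 0
G(14) = mex{0,0,2} = 1
G(15) = mex{1,1,0} = 2
G(16) = mex{2,2,1} = 0
G(17) = mex{0,0,0} = 1
G(n+8) = G(n) holds for n = 0,…,6 (a full window of length max(S) = 7), so the sequence is purely periodic with period 8.

8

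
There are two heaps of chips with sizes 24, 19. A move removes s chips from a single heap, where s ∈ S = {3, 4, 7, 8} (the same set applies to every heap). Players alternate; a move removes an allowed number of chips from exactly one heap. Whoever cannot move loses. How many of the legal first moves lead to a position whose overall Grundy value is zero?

3

All heaps use S = {3, 4, 7, 8}:
G(0) = 0
G(1) = mex{} = 0
G(2) = mex{} = 0
G(3) = mex{0} = 1
G(4) = mex{0,0} = 1
G(5) = mex{0,0} = 1
G(6) = mex{1,0} = 2
G(7) = mex{1,1,0} = 2
G(8) = mex{1,1,0,0} = 2
G(9) = mex{2,1,0,0} = 3
G(10) = mex{2,2,1,0} = 3
G(11) = mex{2,2,1,1} = 0
G(12) = mex{3,2,1,1} = 0
G(13) = mex{3,3,2,1} = 0
G(14) = mex{0,3,2,2} = 1
G(15) = mex{0,0,2,2} = 1
G(16) = mex{0,0,3,2} = 1
G(17) = mex{1,0,3,3} = 2
G(18) = mex{1,1,0,3} = 2
G(19) = mex{1,1,0,0} = 2
G(20) = mex{2,1,0,0} = 3
G(21) = mex{2,2,1,0} = 3
G(22) = mex{2,2,1,1} = 0
G(23) = mex{3,2,1,1} = 0
G(24) = mex{3,3,2,1} = 0
Heap A: G(24) = 0.
Heap B: G(19) = 2.
Combined Grundy value = 0 ⊕ 2 = 2.
A winning move leaves total XOR = 0, i.e. changes one component's Grundy value g to g ⊕ X where X is the current total.
Heap A: need g' = 0⊕2 = 2. Options: 24−3→G=3, 24−4→G=3, 24−7→G=2, 24−8→G=1. Hits: 1.
Heap B: need g' = 2⊕2 = 0. Options: 19−3→G=1, 19−4→G=1, 19−7→G=0, 19−8→G=0. Hits: 2.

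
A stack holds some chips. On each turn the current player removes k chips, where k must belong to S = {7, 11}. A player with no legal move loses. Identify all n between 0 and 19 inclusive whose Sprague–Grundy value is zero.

G(0) = 0
G(1) = mex{} = 0
G(2) = mex{} = 0
G(3) = mex{} = 0
G(4) = mex{} = 0
G(5) = mex{} = 0
G(6) = mex{} = 0
G(7) = mex{0} = 1
G(8) = mex{0} = 1
G(9) = mex{0} = 1
G(10) = mex{0} = 1
G(11) = mex{0,0} = 1
G(12) = mex{0,0} = 1
G(13) = mex{0,0} = 1
G(14) = mex{1,0} = 2
G(15) = mex{1,0} = 2
G(16) = mex{1,0} = 2
G(17) = mex{1,0} = 2
G(18) = mex{1,1} = 0
G(19) = mex{1,1} = 0
P-positions are exactly the n with G(n) = 0.

0, 1, 2, 3, 4, 5, 6, 18, 19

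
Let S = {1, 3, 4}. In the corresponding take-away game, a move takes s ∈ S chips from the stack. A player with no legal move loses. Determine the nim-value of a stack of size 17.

1

n :  0  1  2  3  4  5  6  7  8  9 10 11 12 13 14 15 16 17
G :  0  1  0  1  2  3  2  0  1  0  1  2  3  2  0  1  0  1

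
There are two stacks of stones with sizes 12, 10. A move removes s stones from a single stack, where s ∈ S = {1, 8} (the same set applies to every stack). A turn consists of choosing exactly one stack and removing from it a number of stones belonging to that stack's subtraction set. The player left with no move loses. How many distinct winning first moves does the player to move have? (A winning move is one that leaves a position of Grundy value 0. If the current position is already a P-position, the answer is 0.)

All stacks use S = {1, 8}:
n :  0  1  2  3  4  5  6  7  8  9 10 11 12
G :  0  1  0  1  0  1  0  1  2  0  1  0  1
Stack A: G(12) = 1.
Stack B: G(10) = 1.
Combined Grundy value = 1 ⊕ 1 = 0.
A winning move leaves total XOR = 0, i.e. changes one component's Grundy value g to g ⊕ X where X is the current total.
Stack A: target g' = 1⊕0 = 1, but every legal move changes the Grundy value (mex property), so 0 moves.
Stack B: target g' = 1⊕0 = 1, but every legal move changes the Grundy value (mex property), so 0 moves.

0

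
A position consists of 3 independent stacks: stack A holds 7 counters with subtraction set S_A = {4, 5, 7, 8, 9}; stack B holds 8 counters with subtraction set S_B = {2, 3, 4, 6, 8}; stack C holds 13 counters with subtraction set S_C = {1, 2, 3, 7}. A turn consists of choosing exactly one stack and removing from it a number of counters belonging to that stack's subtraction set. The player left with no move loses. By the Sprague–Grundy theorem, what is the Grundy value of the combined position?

Stack A, S = {4, 5, 7, 8, 9}:
n : 0 1 2 3 4 5 6 7
G : 0 0 0 0 1 1 1 1
G_A(7) = 1.
Stack B, S = {2, 3, 4, 6, 8}:
n : 0 1 2 3 4 5 6 7 8
G : 0 0 1 1 2 2 3 3 4
G_B(8) = 4.
Stack C, S = {1, 2, 3, 7}:
G(0) = 0
G(1) = mex{0} = 1
G(2) = mex{1,0} = 2
G(3) = mex{2,1,0} = 3
G(4) = mex{3,2,1} = 0
G(5) = mex{0,3,2} = 1
G(6) = mex{1,0,3} = 2
G(7) = mex{2,1,0,0} = 3
G(8) = mex{3,2,1,1} = 0
G(9) = mex{0,3,2,2} = 1
G(10) = mex{1,0,3,3} = 2
G(11) = mex{2,1,0,0} = 3
G(12) = mex{3,2,1,1} = 0
G(13) = mex{0,3,2,2} = 1
G_C(13) = 1.
Combined Grundy value = 1 ⊕ 4 ⊕ 1 = 4.

4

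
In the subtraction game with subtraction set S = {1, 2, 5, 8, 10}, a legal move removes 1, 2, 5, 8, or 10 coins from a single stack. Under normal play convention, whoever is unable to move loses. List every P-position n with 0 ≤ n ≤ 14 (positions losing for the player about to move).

0, 3, 6, 9, 12

G(0) = 0
G(1) = mex{0} = 1
G(2) = mex{1,0} = 2
G(3) = mex{2,1} = 0
G(4) = mex{0,2} = 1
G(5) = mex{1,0,0} = 2
G(6) = mex{2,1,1} = 0
G(7) = mex{0,2,2} = 1
G(8) = mex{1,0,0,0} = 2
G(9) = mex{2,1,1,1} = 0
G(10) = mex{0,2,2,2,0} = 1
G(11) = mex{1,0,0,0,1} = 2
G(12) = mex{2,1,1,1,2} = 0
G(13) = mex{0,2,2,2,0} = 1
G(14) = mex{1,0,0,0,1} = 2
P-positions are exactly the n with G(n) = 0.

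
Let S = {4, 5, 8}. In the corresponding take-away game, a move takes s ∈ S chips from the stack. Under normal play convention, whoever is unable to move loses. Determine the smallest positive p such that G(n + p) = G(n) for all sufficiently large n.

G(0) = 0
G(1) = mex{} = 0
G(2) = mex{} = 0
G(3) = mex{} = 0
G(4) = mex{0} = 1
G(5) = mex{0,0} = 1
G(6) = mex{0,0} = 1
G(7) = mex{0,0} = 1
G(8) = mex{1,0,0} = 2
G(9) = mex{1,1,0} = 2
G(10) = mex{1,1,0} = 2
G(11) = mex{1,1,0} = 2
G(12) = mex{2,1,1} = 0
G(13) = mex{2,2,1} = 0
G(14) = mex{2,2,1} = 0
G(15) = mex{2,2,1} = 0
G(16) = mex{0,2,2} = 1
G(17) = mex{0,0,2} = 1
G(18) = mex{0,0,2} = 1
G(19) = mex{0,0,2} = 1
G(20) = mex{1,0,0} = 2
G(21) = mex{1,1,0} = 2
G(22) = mex{1,1,0} = 2
G(23) = mex{1,1,0} = 2
G(24) = mex{2,1,1} = 0
G(25) = mex{2,2,1} = 0
G(n+12) = G(n) holds for n = 0,…,7 (a full window of length max(S) = 8), so the sequence is purely periodic with period 12.

12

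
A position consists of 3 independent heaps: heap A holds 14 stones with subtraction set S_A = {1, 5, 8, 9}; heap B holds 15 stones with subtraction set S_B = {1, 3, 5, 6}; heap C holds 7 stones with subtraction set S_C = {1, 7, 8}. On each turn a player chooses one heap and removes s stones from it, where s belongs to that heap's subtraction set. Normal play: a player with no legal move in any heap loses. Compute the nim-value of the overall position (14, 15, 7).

3

Heap A, S = {1, 5, 8, 9}:
n :  0  1  2  3  4  5  6  7  8  9 10 11 12 13 14
G :  0  1  0  1  0  1  0  1  2  3  2  3  2  3  2
G_A(14) = 2.
Heap B, S = {1, 3, 5, 6}:
G(0) = 0
G(1) = mex{0} = 1
G(2) = mex{1} = 0
G(3) = mex{0,0} = 1
G(4) = mex{1,1} = 0
G(5) = mex{0,0,0} = 1
G(6) = mex{1,1,1,0} = 2
G(7) = mex{2,0,0,1} = 3
G(8) = mex{3,1,1,0} = 2
G(9) = mex{2,2,0,1} = 3
G(10) = mex{3,3,1,0} = 2
G(11) = mex{2,2,2,1} = 0
G(12) = mex{0,3,3,2} = 1
G(13) = mex{1,2,2,3} = 0
G(14) = mex{0,0,3,2} = 1
G(15) = mex{1,1,2,3} = 0
G_B(15) = 0.
Heap C, S = {1, 7, 8}:
n : 0 1 2 3 4 5 6 7
G : 0 1 0 1 0 1 0 1
G_C(7) = 1.
Combined Grundy value = 2 ⊕ 0 ⊕ 1 = 3.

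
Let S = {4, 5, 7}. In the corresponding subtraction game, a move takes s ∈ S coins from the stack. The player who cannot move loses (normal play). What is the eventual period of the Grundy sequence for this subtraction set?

G(0) = 0
G(1) = mex{} = 0
G(2) = mex{} = 0
G(3) = mex{} = 0
G(4) = mex{0} = 1
G(5) = mex{0,0} = 1
G(6) = mex{0,0} = 1
G(7) = mex{0,0,0} = 1
G(8) = mex{1,0,0} = 2
G(9) = mex{1,1,0} = 2
G(10) = mex{1,1,0} = 2
G(11) = mex{1,1,1} = 0
G(12) = mex{2,1,1} = 0
G(13) = mex{2,2,1} = 0
G(14) = mex{2,2,1} = 0
G(15) = mex{0,2,2} = 1
G(16) = mex{0,0,2} = 1
G(17) = mex{0,0,2} = 1
G(18) = mex{0,0,0} = 1
G(19) = mex{1,0,0} = 2
G(20) = mex{1,1,0} = 2
G(21) = mex{1,1,0} = 2
G(22) = mex{1,1,1} = 0
G(23) = mex{2,1,1} = 0
G(n+11) = G(n) holds for n = 0,…,6 (a full window of length max(S) = 7), so the sequence is purely periodic with period 11.

11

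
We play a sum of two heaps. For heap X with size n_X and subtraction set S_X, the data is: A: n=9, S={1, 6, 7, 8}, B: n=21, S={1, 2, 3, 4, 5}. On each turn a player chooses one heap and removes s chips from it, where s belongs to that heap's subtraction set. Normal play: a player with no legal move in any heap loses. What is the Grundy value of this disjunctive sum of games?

Heap A, S = {1, 6, 7, 8}:
G(0) = 0
G(1) = mex{0} = 1
G(2) = mex{1} = 0
G(3) = mex{0} = 1
G(4) = mex{1} = 0
G(5) = mex{0} = 1
G(6) = mex{1,0} = 2
G(7) = mex{2,1,0} = 3
G(8) = mex{3,0,1,0} = 2
G(9) = mex{2,1,0,1} = 3
G_A(9) = 3.
Heap B, S = {1, 2, 3, 4, 5}:
n :  0  1  2  3  4  5  6  7  8  9 10 11 12 13 14 15 16 17 18 19 20 21
G :  0  1  2  3  4  5  0  1  2  3  4  5  0  1  2  3  4  5  0  1  2  3
G_B(21) = 3.
Combined Grundy value = 3 ⊕ 3 = 0.

0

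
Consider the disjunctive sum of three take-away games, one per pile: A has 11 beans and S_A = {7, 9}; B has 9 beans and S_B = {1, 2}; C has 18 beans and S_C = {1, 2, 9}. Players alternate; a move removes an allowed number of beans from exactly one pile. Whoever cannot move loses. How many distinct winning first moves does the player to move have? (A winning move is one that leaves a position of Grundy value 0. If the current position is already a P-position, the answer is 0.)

Pile A, S = {7, 9}:
n :  0  1  2  3  4  5  6  7  8  9 10 11
G :  0  0  0  0  0  0  0  1  1  1  1  1
G_A(11) = 1.
Pile B, S = {1, 2}:
G(0) = 0
G(1) = mex{0} = 1
G(2) = mex{1,0} = 2
G(3) = mex{2,1} = 0
G(4) = mex{0,2} = 1
G(5) = mex{1,0} = 2
G(6) = mex{2,1} = 0
G(7) = mex{0,2} = 1
G(8) = mex{1,0} = 2
G(9) = mex{2,1} = 0
G_B(9) = 0.
Pile C, S = {1, 2, 9}:
G(0) = 0
G(1) = mex{0} = 1
G(2) = mex{1,0} = 2
G(3) = mex{2,1} = 0
G(4) = mex{0,2} = 1
G(5) = mex{1,0} = 2
G(6) = mex{2,1} = 0
G(7) = mex{0,2} = 1
G(8) = mex{1,0} = 2
G(9) = mex{2,1,0} = 3
G(10) = mex{3,2,1} = 0
G(11) = mex{0,3,2} = 1
G(12) = mex{1,0,0} = 2
G(13) = mex{2,1,1} = 0
G(14) = mex{0,2,2} = 1
G(15) = mex{1,0,0} = 2
G(16) = mex{2,1,1} = 0
G(17) = mex{0,2,2} = 1
G(18) = mex{1,0,3} = 2
G_C(18) = 2.
Combined Grundy value = 1 ⊕ 0 ⊕ 2 = 3.
A winning move leaves total XOR = 0, i.e. changes one component's Grundy value g to g ⊕ X where X is the current total.
Pile A: need g' = 1⊕3 = 2. Options: 11−7→G=0, 11−9→G=0. Hits: 0.
Pile B: need g' = 0⊕3 = 3. Options: 9−1→G=2, 9−2→G=1. Hits: 0.
Pile C: need g' = 2⊕3 = 1. Options: 18−1→G=1, 18−2→G=0, 18−9→G=3. Hits: 1.

1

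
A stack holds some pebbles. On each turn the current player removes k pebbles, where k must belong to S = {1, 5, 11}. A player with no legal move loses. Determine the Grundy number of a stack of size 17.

1

G(0) = 0
G(1) = mex{0} = 1
G(2) = mex{1} = 0
G(3) = mex{0} = 1
G(4) = mex{1} = 0
G(5) = mex{0,0} = 1
G(6) = mex{1,1} = 0
G(7) = mex{0,0} = 1
G(8) = mex{1,1} = 0
G(9) = mex{0,0} = 1
G(10) = mex{1,1} = 0
G(11) = mex{0,0,0} = 1
G(12) = mex{1,1,1} = 0
G(13) = mex{0,0,0} = 1
G(14) = mex{1,1,1} = 0
G(15) = mex{0,0,0} = 1
G(16) = mex{1,1,1} = 0
G(17) = mex{0,0,0} = 1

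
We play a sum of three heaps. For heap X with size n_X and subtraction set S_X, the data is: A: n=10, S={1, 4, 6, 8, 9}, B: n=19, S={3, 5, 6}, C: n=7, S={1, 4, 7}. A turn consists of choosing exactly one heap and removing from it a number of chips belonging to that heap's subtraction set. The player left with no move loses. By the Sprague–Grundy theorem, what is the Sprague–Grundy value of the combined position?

Heap A, S = {1, 4, 6, 8, 9}:
n :  0  1  2  3  4  5  6  7  8  9 10
G :  0  1  0  1  2  0  1  0  1  2  3
G_A(10) = 3.
Heap B, S = {3, 5, 6}:
G(0) = 0
G(1) = mex{} = 0
G(2) = mex{} = 0
G(3) = mex{0} = 1
G(4) = mex{0} = 1
G(5) = mex{0,0} = 1
G(6) = mex{1,0,0} = 2
G(7) = mex{1,0,0} = 2
G(8) = mex{1,1,0} = 2
G(9) = mex{2,1,1} = 0
G(10) = mex{2,1,1} = 0
G(11) = mex{2,2,1} = 0
G(12) = mex{0,2,2} = 1
G(13) = mex{0,2,2} = 1
G(14) = mex{0,0,2} = 1
G(15) = mex{1,0,0} = 2
G(16) = mex{1,0,0} = 2
G(17) = mex{1,1,0} = 2
G(18) = mex{2,1,1} = 0
G(19) = mex{2,1,1} = 0
G_B(19) = 0.
Heap C, S = {1, 4, 7}:
n : 0 1 2 3 4 5 6 7
G : 0 1 0 1 2 0 1 2
G_C(7) = 2.
Combined Grundy value = 3 ⊕ 0 ⊕ 2 = 1.

1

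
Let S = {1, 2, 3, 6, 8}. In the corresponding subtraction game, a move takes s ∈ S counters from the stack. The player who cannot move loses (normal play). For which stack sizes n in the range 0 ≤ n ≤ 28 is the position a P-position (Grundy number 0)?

0, 4, 9, 13, 18, 22, 27

n :  0  1  2  3  4  5  6  7  8  9 10 11 12 13 14 15 16 17 18 19 20 21 22 23 24 25 26 27 28
G :  0  1  2  3  0  1  2  3  4  0  1  2  3  0  1  2  3  4  0  1  2  3  0  1  2  3  4  0  1
P-positions are exactly the n with G(n) = 0.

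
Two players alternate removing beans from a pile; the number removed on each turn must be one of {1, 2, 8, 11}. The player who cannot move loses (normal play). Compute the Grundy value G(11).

n :  0  1  2  3  4  5  6  7  8  9 10 11
G :  0  1  2  0  1  2  0  1  2  0  1  2

2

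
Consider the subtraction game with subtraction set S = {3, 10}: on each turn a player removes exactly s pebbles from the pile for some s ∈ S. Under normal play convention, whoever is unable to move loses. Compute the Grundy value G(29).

G(0) = 0
G(1) = mex{} = 0
G(2) = mex{} = 0
G(3) = mex{0} = 1
G(4) = mex{0} = 1
G(5) = mex{0} = 1
G(6) = mex{1} = 0
G(7) = mex{1} = 0
G(8) = mex{1} = 0
G(9) = mex{0} = 1
G(10) = mex{0,0} = 1
G(11) = mex{0,0} = 1
G(12) = mex{1,0} = 2
G(13) = mex{1,1} = 0
G(14) = mex{1,1} = 0
G(15) = mex{2,1} = 0
G(16) = mex{0,0} = 1
G(17) = mex{0,0} = 1
G(18) = mex{0,0} = 1
G(19) = mex{1,1} = 0
G(20) = mex{1,1} = 0
G(21) = mex{1,1} = 0
G(22) = mex{0,2} = 1
G(23) = mex{0,0} = 1
G(24) = mex{0,0} = 1
G(25) = mex{1,0} = 2
G(26) = mex{1,1} = 0
G(27) = mex{1,1} = 0
G(28) = mex{2,1} = 0
G(29) = mex{0,0} = 1

1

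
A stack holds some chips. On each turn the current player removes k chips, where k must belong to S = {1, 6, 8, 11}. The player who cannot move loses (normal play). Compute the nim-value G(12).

3

n :  0  1  2  3  4  5  6  7  8  9 10 11 12
G :  0  1  0  1  0  1  2  0  1  0  1  2  3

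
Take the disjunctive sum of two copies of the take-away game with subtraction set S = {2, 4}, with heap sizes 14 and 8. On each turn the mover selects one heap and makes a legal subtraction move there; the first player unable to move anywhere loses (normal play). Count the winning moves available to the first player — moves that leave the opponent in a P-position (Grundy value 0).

0

All heaps use S = {2, 4}:
G(0) = 0
G(1) = mex{} = 0
G(2) = mex{0} = 1
G(3) = mex{0} = 1
G(4) = mex{1,0} = 2
G(5) = mex{1,0} = 2
G(6) = mex{2,1} = 0
G(7) = mex{2,1} = 0
G(8) = mex{0,2} = 1
G(9) = mex{0,2} = 1
G(10) = mex{1,0} = 2
G(11) = mex{1,0} = 2
G(12) = mex{2,1} = 0
G(13) = mex{2,1} = 0
G(14) = mex{0,2} = 1
Heap A: G(14) = 1.
Heap B: G(8) = 1.
Combined Grundy value = 1 ⊕ 1 = 0.
A winning move leaves total XOR = 0, i.e. changes one component's Grundy value g to g ⊕ X where X is the current total.
Heap A: target g' = 1⊕0 = 1, but every legal move changes the Grundy value (mex property), so 0 moves.
Heap B: target g' = 1⊕0 = 1, but every legal move changes the Grundy value (mex property), so 0 moves.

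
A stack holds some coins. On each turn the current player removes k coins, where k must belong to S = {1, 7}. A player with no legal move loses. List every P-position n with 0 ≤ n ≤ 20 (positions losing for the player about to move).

0, 2, 4, 6, 8, 10, 12, 14, 16, 18, 20

G(0) = 0
G(1) = mex{0} = 1
G(2) = mex{1} = 0
G(3) = mex{0} = 1
G(4) = mex{1} = 0
G(5) = mex{0} = 1
G(6) = mex{1} = 0
G(7) = mex{0,0} = 1
G(8) = mex{1,1} = 0
G(9) = mex{0,0} = 1
G(10) = mex{1,1} = 0
G(11) = mex{0,0} = 1
G(12) = mex{1,1} = 0
G(13) = mex{0,0} = 1
G(14) = mex{1,1} = 0
G(15) = mex{0,0} = 1
G(16) = mex{1,1} = 0
G(17) = mex{0,0} = 1
G(18) = mex{1,1} = 0
G(19) = mex{0,0} = 1
G(20) = mex{1,1} = 0
P-positions are exactly the n with G(n) = 0.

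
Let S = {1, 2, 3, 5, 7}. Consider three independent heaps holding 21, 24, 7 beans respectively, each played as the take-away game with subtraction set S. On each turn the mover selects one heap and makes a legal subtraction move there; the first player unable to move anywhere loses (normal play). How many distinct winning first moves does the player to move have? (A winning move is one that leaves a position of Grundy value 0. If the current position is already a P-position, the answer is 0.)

All heaps use S = {1, 2, 3, 5, 7}:
G(0) = 0
G(1) = mex{0} = 1
G(2) = mex{1,0} = 2
G(3) = mex{2,1,0} = 3
G(4) = mex{3,2,1} = 0
G(5) = mex{0,3,2,0} = 1
G(6) = mex{1,0,3,1} = 2
G(7) = mex{2,1,0,2,0} = 3
G(8) = mex{3,2,1,3,1} = 0
G(9) = mex{0,3,2,0,2} = 1
G(10) = mex{1,0,3,1,3} = 2
G(11) = mex{2,1,0,2,0} = 3
G(12) = mex{3,2,1,3,1} = 0
G(13) = mex{0,3,2,0,2} = 1
G(14) = mex{1,0,3,1,3} = 2
G(15) = mex{2,1,0,2,0} = 3
G(16) = mex{3,2,1,3,1} = 0
G(17) = mex{0,3,2,0,2} = 1
G(18) = mex{1,0,3,1,3} = 2
G(19) = mex{2,1,0,2,0} = 3
G(20) = mex{3,2,1,3,1} = 0
G(21) = mex{0,3,2,0,2} = 1
G(22) = mex{1,0,3,1,3} = 2
G(23) = mex{2,1,0,2,0} = 3
G(24) = mex{3,2,1,3,1} = 0
Heap A: G(21) = 1.
Heap B: G(24) = 0.
Heap C: G(7) = 3.
Combined Grundy value = 1 ⊕ 0 ⊕ 3 = 2.
A winning move leaves total XOR = 0, i.e. changes one component's Grundy value g to g ⊕ X where X is the current total.
Heap A: need g' = 1⊕2 = 3. Options: 21−1→G=0, 21−2→G=3, 21−3→G=2, 21−5→G=0, 21−7→G=2. Hits: 1.
Heap B: need g' = 0⊕2 = 2. Options: 24−1→G=3, 24−2→G=2, 24−3→G=1, 24−5→G=3, 24−7→G=1. Hits: 1.
Heap C: need g' = 3⊕2 = 1. Options: 7−1→G=2, 7−2→G=1, 7−3→G=0, 7−5→G=2, 7−7→G=0. Hits: 1.

3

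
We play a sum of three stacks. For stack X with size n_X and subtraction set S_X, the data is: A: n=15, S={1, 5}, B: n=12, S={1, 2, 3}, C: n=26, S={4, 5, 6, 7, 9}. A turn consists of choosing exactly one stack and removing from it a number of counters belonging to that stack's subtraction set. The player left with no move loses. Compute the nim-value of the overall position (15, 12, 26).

Stack A, S = {1, 5}:
n :  0  1  2  3  4  5  6  7  8  9 10 11 12 13 14 15
G :  0  1  0  1  0  1  0  1  0  1  0  1  0  1  0  1
G_A(15) = 1.
Stack B, S = {1, 2, 3}:
G(0) = 0
G(1) = mex{0} = 1
G(2) = mex{1,0} = 2
G(3) = mex{2,1,0} = 3
G(4) = mex{3,2,1} = 0
G(5) = mex{0,3,2} = 1
G(6) = mex{1,0,3} = 2
G(7) = mex{2,1,0} = 3
G(8) = mex{3,2,1} = 0
G(9) = mex{0,3,2} = 1
G(10) = mex{1,0,3} = 2
G(11) = mex{2,1,0} = 3
G(12) = mex{3,2,1} = 0
G_B(12) = 0.
Stack C, S = {4, 5, 6, 7, 9}:
n :  0  1  2  3  4  5  6  7  8  9 10 11 12 13 14 15 16 17 18 19 20 21 22 23 24 25 26
G :  0  0  0  0  1  1  1  1  2  2  2  2  3  0  0  0  0  1  1  1  1  2  2  2  2  3  0
G_C(26) = 0.
Combined Grundy value = 1 ⊕ 0 ⊕ 0 = 1.

1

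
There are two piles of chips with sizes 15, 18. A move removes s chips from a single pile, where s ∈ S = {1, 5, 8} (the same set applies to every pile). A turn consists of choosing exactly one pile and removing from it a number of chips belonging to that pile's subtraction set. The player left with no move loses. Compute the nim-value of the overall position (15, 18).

1

All piles use S = {1, 5, 8}:
n :  0  1  2  3  4  5  6  7  8  9 10 11 12 13 14 15 16 17 18
G :  0  1  0  1  0  1  0  1  2  3  2  3  2  0  1  0  1  0  1
Pile A: G(15) = 0.
Pile B: G(18) = 1.
Combined Grundy value = 0 ⊕ 1 = 1.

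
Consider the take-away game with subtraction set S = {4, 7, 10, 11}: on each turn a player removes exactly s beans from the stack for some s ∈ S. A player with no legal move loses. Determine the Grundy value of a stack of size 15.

0

G(0) = 0
G(1) = mex{} = 0
G(2) = mex{} = 0
G(3) = mex{} = 0
G(4) = mex{0} = 1
G(5) = mex{0} = 1
G(6) = mex{0} = 1
G(7) = mex{0,0} = 1
G(8) = mex{1,0} = 2
G(9) = mex{1,0} = 2
G(10) = mex{1,0,0} = 2
G(11) = mex{1,1,0,0} = 2
G(12) = mex{2,1,0,0} = 3
G(13) = mex{2,1,0,0} = 3
G(14) = mex{2,1,1,0} = 3
G(15) = mex{2,2,1,1} = 0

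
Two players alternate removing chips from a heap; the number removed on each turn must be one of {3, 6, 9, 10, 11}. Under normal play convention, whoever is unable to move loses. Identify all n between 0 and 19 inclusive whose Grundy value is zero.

n :  0  1  2  3  4  5  6  7  8  9 10 11 12 13 14 15 16 17 18 19
G :  0  0  0  1  1  1  2  2  2  3  3  3  4  4  0  0  0  1  1  1
P-positions are exactly the n with G(n) = 0.

0, 1, 2, 14, 15, 16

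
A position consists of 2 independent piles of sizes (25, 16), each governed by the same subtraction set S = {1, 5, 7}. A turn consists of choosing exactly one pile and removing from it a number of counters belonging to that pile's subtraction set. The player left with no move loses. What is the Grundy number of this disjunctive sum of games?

All piles use S = {1, 5, 7}:
G(0) = 0
G(1) = mex{0} = 1
G(2) = mex{1} = 0
G(3) = mex{0} = 1
G(4) = mex{1} = 0
G(5) = mex{0,0} = 1
G(6) = mex{1,1} = 0
G(7) = mex{0,0,0} = 1
G(8) = mex{1,1,1} = 0
G(9) = mex{0,0,0} = 1
G(10) = mex{1,1,1} = 0
G(11) = mex{0,0,0} = 1
G(12) = mex{1,1,1} = 0
G(13) = mex{0,0,0} = 1
G(14) = mex{1,1,1} = 0
G(15) = mex{0,0,0} = 1
G(16) = mex{1,1,1} = 0
G(17) = mex{0,0,0} = 1
G(18) = mex{1,1,1} = 0
G(19) = mex{0,0,0} = 1
G(20) = mex{1,1,1} = 0
G(21) = mex{0,0,0} = 1
G(22) = mex{1,1,1} = 0
G(23) = mex{0,0,0} = 1
G(24) = mex{1,1,1} = 0
G(25) = mex{0,0,0} = 1
Pile A: G(25) = 1.
Pile B: G(16) = 0.
Combined Grundy value = 1 ⊕ 0 = 1.

1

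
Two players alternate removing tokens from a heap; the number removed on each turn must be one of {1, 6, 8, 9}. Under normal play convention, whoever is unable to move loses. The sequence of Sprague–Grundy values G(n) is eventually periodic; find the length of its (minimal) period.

17

n :  0  1  2  3  4  5  6  7  8  9 10 11 12 13 14 15 16 17 18 19 20 21 22 23 24 25 26 27 28 29 30 31 32 33 34 35
G :  0  1  0  1  0  1  2  0  1  2  3  2  3  2  0  1  2  0  1  0  1  0  1  2  0  1  2  3  2  3  2  0  1  2  0  1
G(n+17) = G(n) holds for n = 0,…,8 (a full window of length max(S) = 9), so the sequence is purely periodic with period 17.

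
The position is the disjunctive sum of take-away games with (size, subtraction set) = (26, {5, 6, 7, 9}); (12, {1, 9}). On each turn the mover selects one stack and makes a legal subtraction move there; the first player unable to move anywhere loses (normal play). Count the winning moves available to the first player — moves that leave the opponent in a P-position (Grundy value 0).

1

Stack A, S = {5, 6, 7, 9}:
G(0) = 0
G(1) = mex{} = 0
G(2) = mex{} = 0
G(3) = mex{} = 0
G(4) = mex{} = 0
G(5) = mex{0} = 1
G(6) = mex{0,0} = 1
G(7) = mex{0,0,0} = 1
G(8) = mex{0,0,0} = 1
G(9) = mex{0,0,0,0} = 1
G(10) = mex{1,0,0,0} = 2
G(11) = mex{1,1,0,0} = 2
G(12) = mex{1,1,1,0} = 2
G(13) = mex{1,1,1,0} = 2
G(14) = mex{1,1,1,1} = 0
G(15) = mex{2,1,1,1} = 0
G(16) = mex{2,2,1,1} = 0
G(17) = mex{2,2,2,1} = 0
G(18) = mex{2,2,2,1} = 0
G(19) = mex{0,2,2,2} = 1
G(20) = mex{0,0,2,2} = 1
G(21) = mex{0,0,0,2} = 1
G(22) = mex{0,0,0,2} = 1
G(23) = mex{0,0,0,0} = 1
G(24) = mex{1,0,0,0} = 2
G(25) = mex{1,1,0,0} = 2
G(26) = mex{1,1,1,0} = 2
G_A(26) = 2.
Stack B, S = {1, 9}:
G(0) = 0
G(1) = mex{0} = 1
G(2) = mex{1} = 0
G(3) = mex{0} = 1
G(4) = mex{1} = 0
G(5) = mex{0} = 1
G(6) = mex{1} = 0
G(7) = mex{0} = 1
G(8) = mex{1} = 0
G(9) = mex{0,0} = 1
G(10) = mex{1,1} = 0
G(11) = mex{0,0} = 1
G(12) = mex{1,1} = 0
G_B(12) = 0.
Combined Grundy value = 2 ⊕ 0 = 2.
A winning move leaves total XOR = 0, i.e. changes one component's Grundy value g to g ⊕ X where X is the current total.
Stack A: need g' = 2⊕2 = 0. Options: 26−5→G=1, 26−6→G=1, 26−7→G=1, 26−9→G=0. Hits: 1.
Stack B: need g' = 0⊕2 = 2. Options: 12−1→G=1, 12−9→G=1. Hits: 0.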